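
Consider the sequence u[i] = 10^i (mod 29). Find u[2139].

2

Listing terms: u[1] = 10, u[2] = 13, u[3] = 14, u[4] = 24, u[5] = 8, u[6] = 22, u[7] = 17, u[8] = 25, u[9] = 18, u[10] = 6, u[11] = 2, u[12] = 20, u[13] = 26, u[14] = 28, u[15] = 19, u[16] = 16, u[17] = 15, u[18] = 5, u[19] = 21, u[20] = 7, u[21] = 12, u[22] = 4, u[23] = 11, u[24] = 23, u[25] = 27, u[26] = 9, u[27] = 3, u[28] = 1, u[29] = 10.
The sequence repeats with period 28.
(2139 - 1) mod 28 = 10, so u[2139] = u[11] = 2.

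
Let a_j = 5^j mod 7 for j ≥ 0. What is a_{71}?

3

Listing terms: a_0 = 1, a_1 = 5, a_2 = 4, a_3 = 6, a_4 = 2, a_5 = 3, a_6 = 1.
Since a_6 = a_0 = 1, the sequence is periodic with period 6.
(71 - 0) mod 6 = 5, so a_{71} = a_5 = 3.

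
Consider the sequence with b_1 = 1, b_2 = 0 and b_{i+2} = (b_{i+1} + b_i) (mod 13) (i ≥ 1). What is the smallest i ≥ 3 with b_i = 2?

5

Computing terms: b_1 = 1, b_2 = 0, b_3 = 1, b_4 = 1, b_5 = 2, b_6 = 3, b_7 = 5, b_8 = 8, b_9 = 0, b_{10} = 8, b_{11} = 8, b_{12} = 3, b_{13} = 11, b_{14} = 1, b_{15} = 12, b_{16} = 0, b_{17} = 12, b_{18} = 12, b_{19} = 11, b_{20} = 10, b_{21} = 8, b_{22} = 5, b_{23} = 0, b_{24} = 5, b_{25} = 5, b_{26} = 10, b_{27} = 2, b_{28} = 12, b_{29} = 1, b_{30} = 0.
Since (b_{29}, b_{30}) = (b_1, b_2) = (1, 0) (two consecutive terms determine the rest), the sequence is periodic with period 28.
The value 2 first appears (with i ≥ 3) at b_5.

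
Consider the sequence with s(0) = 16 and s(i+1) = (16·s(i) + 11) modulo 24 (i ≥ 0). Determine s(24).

s(0) = 16; s(1) = 3; s(2) = 11; s(3) = 19; s(4) = 3.
Since s(4) = s(1) = 3, the sequence is eventually periodic: after a pre-period of length 1 it cycles with period 3.
For i ≥ 1, s(i) depends only on (i - 1) mod 3. (24 - 1) mod 3 = 2, so s(24) = s(3) = 19.

19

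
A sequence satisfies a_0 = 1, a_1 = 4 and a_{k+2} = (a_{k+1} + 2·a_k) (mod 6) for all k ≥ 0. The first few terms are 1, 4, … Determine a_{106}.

2

a_0 = 1,  a_1 = 4,  a_2 = 0,  a_3 = 2,  a_4 = 2,  a_5 = 0,  a_6 = 4,  a_7 = 4,  a_8 = 0.
Since (a_7, a_8) = (a_1, a_2) = (4, 0) (two consecutive terms determine the rest), the sequence is eventually periodic: after a pre-period of length 1 it cycles with period 6.
For k ≥ 1, a_k depends only on (k - 1) mod 6. (106 - 1) mod 6 = 3, so a_{106} = a_4 = 2.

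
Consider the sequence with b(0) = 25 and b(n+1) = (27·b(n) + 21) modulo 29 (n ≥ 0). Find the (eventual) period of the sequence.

b(0) = 25,  b(1) = 0,  b(2) = 21,  b(3) = 8,  b(4) = 5,  b(5) = 11,  b(6) = 28,  b(7) = 23,  b(8) = 4,  b(9) = 13,  b(10) = 24,  b(11) = 2,  b(12) = 17,  b(13) = 16,  b(14) = 18,  b(15) = 14,  b(16) = 22,  b(17) = 6,  b(18) = 9,  b(19) = 3,  b(20) = 15,  b(21) = 20,  b(22) = 10,  b(23) = 1,  b(24) = 19,  b(25) = 12,  b(26) = 26,  b(27) = 27,  b(28) = 25.
The sequence repeats with period 28.

28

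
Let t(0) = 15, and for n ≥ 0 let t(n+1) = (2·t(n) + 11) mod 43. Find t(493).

25

Listing terms: t(0) = 15,  t(1) = 41,  t(2) = 7,  t(3) = 25,  t(4) = 18,  t(5) = 4,  t(6) = 19,  t(7) = 6,  t(8) = 23,  t(9) = 14,  t(10) = 39,  t(11) = 3,  t(12) = 17,  t(13) = 2,  t(14) = 15.
The sequence repeats with period 14.
So t(493) = t(0 + ((493-0) mod 14)) = t(3) = 25.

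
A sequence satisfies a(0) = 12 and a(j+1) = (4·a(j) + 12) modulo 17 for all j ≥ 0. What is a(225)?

9

a(0) = 12; a(1) = 9; a(2) = 14; a(3) = 0; a(4) = 12.
Since a(4) = a(0) = 12, the sequence is periodic with period 4.
So a(225) = a(0 + ((225-0) mod 4)) = a(1) = 9.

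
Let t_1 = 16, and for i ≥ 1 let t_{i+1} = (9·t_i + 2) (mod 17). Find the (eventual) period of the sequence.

Computing terms: t_1 = 16, t_2 = 10, t_3 = 7, t_4 = 14, t_5 = 9, t_6 = 15, t_7 = 1, t_8 = 11, t_9 = 16.
Since t_9 = t_1 = 16, the sequence is periodic with period 8.

8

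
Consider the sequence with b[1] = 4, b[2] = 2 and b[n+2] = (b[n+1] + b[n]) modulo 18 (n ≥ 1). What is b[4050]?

Listing terms: b[1] = 4; b[2] = 2; b[3] = 6; b[4] = 8; b[5] = 14; b[6] = 4; b[7] = 0; b[8] = 4; b[9] = 4; b[10] = 8; b[11] = 12; b[12] = 2; b[13] = 14; b[14] = 16; b[15] = 12; b[16] = 10; b[17] = 4; b[18] = 14; b[19] = 0; b[20] = 14; b[21] = 14; b[22] = 10; b[23] = 6; b[24] = 16; b[25] = 4; b[26] = 2.
The sequence repeats with period 24.
So b[4050] = b[1 + ((4050-1) mod 24)] = b[18] = 14.

14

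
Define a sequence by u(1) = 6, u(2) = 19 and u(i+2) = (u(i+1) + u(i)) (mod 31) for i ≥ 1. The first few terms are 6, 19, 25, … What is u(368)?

16

Listing terms: u(1) = 6,  u(2) = 19,  u(3) = 25,  u(4) = 13,  u(5) = 7,  u(6) = 20,  u(7) = 27,  u(8) = 16,  u(9) = 12,  u(10) = 28,  u(11) = 9,  u(12) = 6,  u(13) = 15,  u(14) = 21,  u(15) = 5,  u(16) = 26,  u(17) = 0,  u(18) = 26,  u(19) = 26,  u(20) = 21,  u(21) = 16,  u(22) = 6,  u(23) = 22,  u(24) = 28,  u(25) = 19,  u(26) = 16,  u(27) = 4,  u(28) = 20,  u(29) = 24,  u(30) = 13,  u(31) = 6,  u(32) = 19.
Since (u(31), u(32)) = (u(1), u(2)) = (6, 19) (two consecutive terms determine the rest), the sequence is periodic with period 30.
So u(368) = u(1 + ((368-1) mod 30)) = u(8) = 16.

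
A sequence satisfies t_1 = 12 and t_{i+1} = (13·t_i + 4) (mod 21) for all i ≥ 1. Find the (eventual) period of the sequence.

6

t_1 = 12; t_2 = 13; t_3 = 5; t_4 = 6; t_5 = 19; t_6 = 20; t_7 = 12.
The sequence repeats with period 6.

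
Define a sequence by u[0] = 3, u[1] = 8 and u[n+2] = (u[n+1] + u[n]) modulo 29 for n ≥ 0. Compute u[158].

1

We have u[0] = 3,  u[1] = 8,  u[2] = 11,  u[3] = 19,  u[4] = 1,  u[5] = 20,  u[6] = 21,  u[7] = 12,  u[8] = 4,  u[9] = 16,  u[10] = 20,  u[11] = 7,  u[12] = 27,  u[13] = 5,  u[14] = 3,  u[15] = 8.
The sequence repeats with period 14.
(158 - 0) mod 14 = 4, so u[158] = u[4] = 1.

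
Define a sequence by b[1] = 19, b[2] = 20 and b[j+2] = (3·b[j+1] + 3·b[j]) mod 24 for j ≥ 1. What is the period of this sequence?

We have b[1] = 19,  b[2] = 20,  b[3] = 21,  b[4] = 3,  b[5] = 0,  b[6] = 9,  b[7] = 3,  b[8] = 12,  b[9] = 21,  b[10] = 3.
Since (b[9], b[10]) = (b[3], b[4]) = (21, 3) (two consecutive terms determine the rest), the sequence is eventually periodic: after a pre-period of length 2 it cycles with period 6.

6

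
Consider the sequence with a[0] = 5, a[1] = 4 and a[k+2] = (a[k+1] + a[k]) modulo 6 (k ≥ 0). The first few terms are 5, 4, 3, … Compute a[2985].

1

We have a[0] = 5, a[1] = 4, a[2] = 3, a[3] = 1, a[4] = 4, a[5] = 5, a[6] = 3, a[7] = 2, a[8] = 5, a[9] = 1, a[10] = 0, a[11] = 1, a[12] = 1, a[13] = 2, a[14] = 3, a[15] = 5, a[16] = 2, a[17] = 1, a[18] = 3, a[19] = 4, a[20] = 1, a[21] = 5, a[22] = 0, a[23] = 5, a[24] = 5, a[25] = 4.
Since (a[24], a[25]) = (a[0], a[1]) = (5, 4) (two consecutive terms determine the rest), the sequence is periodic with period 24.
So a[2985] = a[0 + ((2985-0) mod 24)] = a[9] = 1.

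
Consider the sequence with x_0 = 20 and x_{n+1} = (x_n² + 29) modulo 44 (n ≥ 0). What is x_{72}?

10

Listing terms: x_0 = 20, x_1 = 33, x_2 = 18, x_3 = 1, x_4 = 30, x_5 = 5, x_6 = 10, x_7 = 41, x_8 = 38, x_9 = 21, x_{10} = 30.
Since x_{10} = x_4 = 30, the sequence is eventually periodic: after a pre-period of length 4 it cycles with period 6.
For n ≥ 4, x_n depends only on (n - 4) mod 6. (72 - 4) mod 6 = 2, so x_{72} = x_6 = 10.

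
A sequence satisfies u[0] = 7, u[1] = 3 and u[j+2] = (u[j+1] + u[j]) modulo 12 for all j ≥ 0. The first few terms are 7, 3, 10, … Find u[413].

u[0] = 7,  u[1] = 3,  u[2] = 10,  u[3] = 1,  u[4] = 11,  u[5] = 0,  u[6] = 11,  u[7] = 11,  u[8] = 10,  u[9] = 9,  u[10] = 7,  u[11] = 4,  u[12] = 11,  u[13] = 3,  u[14] = 2,  u[15] = 5,  u[16] = 7,  u[17] = 0,  u[18] = 7,  u[19] = 7,  u[20] = 2,  u[21] = 9,  u[22] = 11,  u[23] = 8,  u[24] = 7,  u[25] = 3.
Since (u[24], u[25]) = (u[0], u[1]) = (7, 3) (two consecutive terms determine the rest), the sequence is periodic with period 24.
(413 - 0) mod 24 = 5, so u[413] = u[5] = 0.

0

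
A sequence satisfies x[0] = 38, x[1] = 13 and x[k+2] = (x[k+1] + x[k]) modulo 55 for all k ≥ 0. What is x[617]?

x[0] = 38; x[1] = 13; x[2] = 51; x[3] = 9; x[4] = 5; x[5] = 14; x[6] = 19; x[7] = 33; x[8] = 52; x[9] = 30; x[10] = 27; x[11] = 2; x[12] = 29; x[13] = 31; x[14] = 5; x[15] = 36; x[16] = 41; x[17] = 22; x[18] = 8; x[19] = 30; x[20] = 38; x[21] = 13.
The sequence repeats with period 20.
So x[617] = x[0 + ((617-0) mod 20)] = x[17] = 22.

22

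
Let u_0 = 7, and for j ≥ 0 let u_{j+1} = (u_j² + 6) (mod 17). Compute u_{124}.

We have u_0 = 7, u_1 = 4, u_2 = 5, u_3 = 14, u_4 = 15, u_5 = 10, u_6 = 4.
Since u_6 = u_1 = 4, the sequence is eventually periodic: after a pre-period of length 1 it cycles with period 5.
For j ≥ 1, u_j depends only on (j - 1) mod 5. (124 - 1) mod 5 = 3, so u_{124} = u_4 = 15.

15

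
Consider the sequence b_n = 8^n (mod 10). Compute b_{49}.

8

b_0 = 1,  b_1 = 8,  b_2 = 4,  b_3 = 2,  b_4 = 6,  b_5 = 8.
Since b_5 = b_1 = 8, the sequence is eventually periodic: after a pre-period of length 1 it cycles with period 4.
For n ≥ 1, b_n depends only on (n - 1) mod 4. (49 - 1) mod 4 = 0, so b_{49} = b_1 = 8.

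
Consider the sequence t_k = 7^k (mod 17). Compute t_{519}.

12

We have t_0 = 1, t_1 = 7, t_2 = 15, t_3 = 3, t_4 = 4, t_5 = 11, t_6 = 9, t_7 = 12, t_8 = 16, t_9 = 10, t_{10} = 2, t_{11} = 14, t_{12} = 13, t_{13} = 6, t_{14} = 8, t_{15} = 5, t_{16} = 1.
The sequence repeats with period 16.
So t_{519} = t_{0 + ((519-0) mod 16)} = t_7 = 12.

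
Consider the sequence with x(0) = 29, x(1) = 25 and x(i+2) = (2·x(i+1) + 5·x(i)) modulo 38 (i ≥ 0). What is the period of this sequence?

x(0) = 29,  x(1) = 25,  x(2) = 5,  x(3) = 21,  x(4) = 29,  x(5) = 11,  x(6) = 15,  x(7) = 9,  x(8) = 17,  x(9) = 3,  x(10) = 15,  x(11) = 7,  x(12) = 13,  x(13) = 23,  x(14) = 35,  x(15) = 33,  x(16) = 13,  x(17) = 1,  x(18) = 29,  x(19) = 25.
Since (x(18), x(19)) = (x(0), x(1)) = (29, 25) (two consecutive terms determine the rest), the sequence is periodic with period 18.

18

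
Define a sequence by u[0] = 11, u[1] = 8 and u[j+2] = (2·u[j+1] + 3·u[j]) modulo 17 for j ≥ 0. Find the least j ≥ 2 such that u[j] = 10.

Computing terms: u[0] = 11, u[1] = 8, u[2] = 15, u[3] = 3, u[4] = 0, u[5] = 9, u[6] = 1, u[7] = 12, u[8] = 10, u[9] = 5, u[10] = 6, u[11] = 10, u[12] = 4, u[13] = 4, u[14] = 3, u[15] = 1, u[16] = 11, u[17] = 8.
Since (u[16], u[17]) = (u[0], u[1]) = (11, 8) (two consecutive terms determine the rest), the sequence is periodic with period 16.
The value 10 first appears (with j ≥ 2) at u[8].

8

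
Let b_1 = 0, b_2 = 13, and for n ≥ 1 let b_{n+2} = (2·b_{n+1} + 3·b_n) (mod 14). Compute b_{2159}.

We have b_1 = 0,  b_2 = 13,  b_3 = 12,  b_4 = 7,  b_5 = 8,  b_6 = 9,  b_7 = 0,  b_8 = 13.
The sequence repeats with period 6.
(2159 - 1) mod 6 = 4, so b_{2159} = b_5 = 8.

8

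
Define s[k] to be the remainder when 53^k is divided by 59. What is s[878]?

We have s[0] = 1, s[1] = 53, s[2] = 36, s[3] = 20, s[4] = 57, s[5] = 12, s[6] = 46, s[7] = 19, s[8] = 4, s[9] = 35, s[10] = 26, s[11] = 21, s[12] = 51, s[13] = 48, s[14] = 7, s[15] = 17, s[16] = 16, s[17] = 22, s[18] = 45, s[19] = 25, s[20] = 27, s[21] = 15, s[22] = 28, s[23] = 9, s[24] = 5, s[25] = 29, s[26] = 3, s[27] = 41, s[28] = 49, s[29] = 1.
Since s[29] = s[0] = 1, the sequence is periodic with period 29.
So s[878] = s[0 + ((878-0) mod 29)] = s[8] = 4.

4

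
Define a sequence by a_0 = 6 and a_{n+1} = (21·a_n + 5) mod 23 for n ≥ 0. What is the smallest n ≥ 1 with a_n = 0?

10

a_0 = 6, a_1 = 16, a_2 = 19, a_3 = 13, a_4 = 2, a_5 = 1, a_6 = 3, a_7 = 22, a_8 = 7, a_9 = 14, a_{10} = 0, a_{11} = 5, a_{12} = 18, a_{13} = 15, a_{14} = 21, a_{15} = 9, a_{16} = 10, a_{17} = 8, a_{18} = 12, a_{19} = 4, a_{20} = 20, a_{21} = 11, a_{22} = 6.
Since a_{22} = a_0 = 6, the sequence is periodic with period 22.
The value 0 first appears (with n ≥ 1) at a_{10}.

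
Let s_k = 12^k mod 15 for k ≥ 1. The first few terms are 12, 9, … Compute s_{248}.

Computing terms: s_1 = 12; s_2 = 9; s_3 = 3; s_4 = 6; s_5 = 12.
The sequence repeats with period 4.
So s_{248} = s_{1 + ((248-1) mod 4)} = s_4 = 6.

6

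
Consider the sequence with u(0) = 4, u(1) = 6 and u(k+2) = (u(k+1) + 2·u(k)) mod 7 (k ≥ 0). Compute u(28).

We have u(0) = 4, u(1) = 6, u(2) = 0, u(3) = 5, u(4) = 5, u(5) = 1, u(6) = 4, u(7) = 6.
Since (u(6), u(7)) = (u(0), u(1)) = (4, 6) (two consecutive terms determine the rest), the sequence is periodic with period 6.
So u(28) = u(0 + ((28-0) mod 6)) = u(4) = 5.

5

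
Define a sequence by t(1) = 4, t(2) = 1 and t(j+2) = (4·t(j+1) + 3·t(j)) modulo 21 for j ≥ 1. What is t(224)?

1

t(1) = 4, t(2) = 1, t(3) = 16, t(4) = 4, t(5) = 1.
The sequence repeats with period 3.
(224 - 1) mod 3 = 1, so t(224) = t(2) = 1.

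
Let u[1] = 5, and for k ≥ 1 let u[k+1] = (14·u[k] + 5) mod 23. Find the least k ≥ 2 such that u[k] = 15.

15

We have u[1] = 5, u[2] = 6, u[3] = 20, u[4] = 9, u[5] = 16, u[6] = 22, u[7] = 14, u[8] = 17, u[9] = 13, u[10] = 3, u[11] = 1, u[12] = 19, u[13] = 18, u[14] = 4, u[15] = 15, u[16] = 8, u[17] = 2, u[18] = 10, u[19] = 7, u[20] = 11, u[21] = 21, u[22] = 0, u[23] = 5.
The sequence repeats with period 22.
The value 15 first appears (with k ≥ 2) at u[15].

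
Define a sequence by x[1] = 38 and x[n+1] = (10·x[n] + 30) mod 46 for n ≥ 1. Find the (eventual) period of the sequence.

22

We have x[1] = 38, x[2] = 42, x[3] = 36, x[4] = 22, x[5] = 20, x[6] = 0, x[7] = 30, x[8] = 8, x[9] = 18, x[10] = 26, x[11] = 14, x[12] = 32, x[13] = 28, x[14] = 34, x[15] = 2, x[16] = 4, x[17] = 24, x[18] = 40, x[19] = 16, x[20] = 6, x[21] = 44, x[22] = 10, x[23] = 38.
The sequence repeats with period 22.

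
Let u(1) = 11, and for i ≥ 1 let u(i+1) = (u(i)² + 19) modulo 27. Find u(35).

5

Computing terms: u(1) = 11,  u(2) = 5,  u(3) = 17,  u(4) = 11.
Since u(4) = u(1) = 11, the sequence is periodic with period 3.
(35 - 1) mod 3 = 1, so u(35) = u(2) = 5.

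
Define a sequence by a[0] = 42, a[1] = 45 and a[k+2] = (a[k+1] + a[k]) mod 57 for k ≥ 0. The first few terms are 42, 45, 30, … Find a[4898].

We have a[0] = 42,  a[1] = 45,  a[2] = 30,  a[3] = 18,  a[4] = 48,  a[5] = 9,  a[6] = 0,  a[7] = 9,  a[8] = 9,  a[9] = 18,  a[10] = 27,  a[11] = 45,  a[12] = 15,  a[13] = 3,  a[14] = 18,  a[15] = 21,  a[16] = 39,  a[17] = 3,  a[18] = 42,  a[19] = 45.
The sequence repeats with period 18.
(4898 - 0) mod 18 = 2, so a[4898] = a[2] = 30.

30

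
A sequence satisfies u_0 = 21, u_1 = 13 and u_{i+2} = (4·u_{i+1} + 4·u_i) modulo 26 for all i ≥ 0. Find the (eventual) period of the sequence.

u_0 = 21, u_1 = 13, u_2 = 6, u_3 = 24, u_4 = 16, u_5 = 4, u_6 = 2, u_7 = 24, u_8 = 0, u_9 = 18, u_{10} = 20, u_{11} = 22, u_{12} = 12, u_{13} = 6, u_{14} = 20, u_{15} = 0, u_{16} = 2, u_{17} = 8, u_{18} = 14, u_{19} = 10, u_{20} = 18, u_{21} = 8, u_{22} = 0, u_{23} = 6, u_{24} = 24.
Since (u_{23}, u_{24}) = (u_2, u_3) = (6, 24) (two consecutive terms determine the rest), the sequence is eventually periodic: after a pre-period of length 2 it cycles with period 21.

21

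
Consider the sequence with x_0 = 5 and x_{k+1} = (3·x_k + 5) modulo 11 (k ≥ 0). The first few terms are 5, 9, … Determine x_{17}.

Listing terms: x_0 = 5, x_1 = 9, x_2 = 10, x_3 = 2, x_4 = 0, x_5 = 5.
The sequence repeats with period 5.
So x_{17} = x_{0 + ((17-0) mod 5)} = x_2 = 10.

10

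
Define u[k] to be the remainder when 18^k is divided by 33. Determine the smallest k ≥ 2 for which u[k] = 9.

8

Listing terms: u[1] = 18; u[2] = 27; u[3] = 24; u[4] = 3; u[5] = 21; u[6] = 15; u[7] = 6; u[8] = 9; u[9] = 30; u[10] = 12; u[11] = 18.
The sequence repeats with period 10.
The value 9 first appears (with k ≥ 2) at u[8].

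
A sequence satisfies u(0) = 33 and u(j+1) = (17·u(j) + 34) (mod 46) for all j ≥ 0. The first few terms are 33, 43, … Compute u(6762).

35

Computing terms: u(0) = 33; u(1) = 43; u(2) = 29; u(3) = 21; u(4) = 23; u(5) = 11; u(6) = 37; u(7) = 19; u(8) = 35; u(9) = 31; u(10) = 9; u(11) = 3; u(12) = 39; u(13) = 7; u(14) = 15; u(15) = 13; u(16) = 25; u(17) = 45; u(18) = 17; u(19) = 1; u(20) = 5; u(21) = 27; u(22) = 33.
Since u(22) = u(0) = 33, the sequence is periodic with period 22.
(6762 - 0) mod 22 = 8, so u(6762) = u(8) = 35.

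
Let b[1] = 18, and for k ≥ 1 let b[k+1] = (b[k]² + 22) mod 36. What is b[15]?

2

b[1] = 18; b[2] = 22; b[3] = 2; b[4] = 26; b[5] = 14; b[6] = 2.
Since b[6] = b[3] = 2, the sequence is eventually periodic: after a pre-period of length 2 it cycles with period 3.
For k ≥ 3, b[k] depends only on (k - 3) mod 3. (15 - 3) mod 3 = 0, so b[15] = b[3] = 2.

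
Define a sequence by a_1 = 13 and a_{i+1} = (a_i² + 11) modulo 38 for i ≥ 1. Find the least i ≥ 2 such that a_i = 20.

a_1 = 13,  a_2 = 28,  a_3 = 35,  a_4 = 20,  a_5 = 31,  a_6 = 22,  a_7 = 1,  a_8 = 12,  a_9 = 3,  a_{10} = 20.
Since a_{10} = a_4 = 20, the sequence is eventually periodic: after a pre-period of length 3 it cycles with period 6.
The value 20 first appears (with i ≥ 2) at a_4.

4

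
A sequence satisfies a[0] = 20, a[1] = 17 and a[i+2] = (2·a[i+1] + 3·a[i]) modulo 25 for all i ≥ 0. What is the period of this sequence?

20

We have a[0] = 20; a[1] = 17; a[2] = 19; a[3] = 14; a[4] = 10; a[5] = 12; a[6] = 4; a[7] = 19; a[8] = 0; a[9] = 7; a[10] = 14; a[11] = 24; a[12] = 15; a[13] = 2; a[14] = 24; a[15] = 4; a[16] = 5; a[17] = 22; a[18] = 9; a[19] = 9; a[20] = 20; a[21] = 17.
Since (a[20], a[21]) = (a[0], a[1]) = (20, 17) (two consecutive terms determine the rest), the sequence is periodic with period 20.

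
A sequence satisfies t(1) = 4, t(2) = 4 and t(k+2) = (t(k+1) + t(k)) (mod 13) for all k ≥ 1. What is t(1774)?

12

We have t(1) = 4,  t(2) = 4,  t(3) = 8,  t(4) = 12,  t(5) = 7,  t(6) = 6,  t(7) = 0,  t(8) = 6,  t(9) = 6,  t(10) = 12,  t(11) = 5,  t(12) = 4,  t(13) = 9,  t(14) = 0,  t(15) = 9,  t(16) = 9,  t(17) = 5,  t(18) = 1,  t(19) = 6,  t(20) = 7,  t(21) = 0,  t(22) = 7,  t(23) = 7,  t(24) = 1,  t(25) = 8,  t(26) = 9,  t(27) = 4,  t(28) = 0,  t(29) = 4,  t(30) = 4.
Since (t(29), t(30)) = (t(1), t(2)) = (4, 4) (two consecutive terms determine the rest), the sequence is periodic with period 28.
(1774 - 1) mod 28 = 9, so t(1774) = t(10) = 12.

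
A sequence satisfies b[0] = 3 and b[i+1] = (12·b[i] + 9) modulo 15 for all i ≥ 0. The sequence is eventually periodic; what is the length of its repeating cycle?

Listing terms: b[0] = 3, b[1] = 0, b[2] = 9, b[3] = 12, b[4] = 3.
The sequence repeats with period 4.

4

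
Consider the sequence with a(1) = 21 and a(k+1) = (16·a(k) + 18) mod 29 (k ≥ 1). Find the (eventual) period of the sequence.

Listing terms: a(1) = 21; a(2) = 6; a(3) = 27; a(4) = 15; a(5) = 26; a(6) = 28; a(7) = 2; a(8) = 21.
Since a(8) = a(1) = 21, the sequence is periodic with period 7.

7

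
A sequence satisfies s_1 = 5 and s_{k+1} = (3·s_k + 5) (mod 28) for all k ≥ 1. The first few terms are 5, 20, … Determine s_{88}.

We have s_1 = 5; s_2 = 20; s_3 = 9; s_4 = 4; s_5 = 17; s_6 = 0; s_7 = 5.
The sequence repeats with period 6.
(88 - 1) mod 6 = 3, so s_{88} = s_4 = 4.

4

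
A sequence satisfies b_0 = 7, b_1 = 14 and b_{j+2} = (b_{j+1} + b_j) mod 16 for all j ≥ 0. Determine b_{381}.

7

Computing terms: b_0 = 7,  b_1 = 14,  b_2 = 5,  b_3 = 3,  b_4 = 8,  b_5 = 11,  b_6 = 3,  b_7 = 14,  b_8 = 1,  b_9 = 15,  b_{10} = 0,  b_{11} = 15,  b_{12} = 15,  b_{13} = 14,  b_{14} = 13,  b_{15} = 11,  b_{16} = 8,  b_{17} = 3,  b_{18} = 11,  b_{19} = 14,  b_{20} = 9,  b_{21} = 7,  b_{22} = 0,  b_{23} = 7,  b_{24} = 7,  b_{25} = 14.
The sequence repeats with period 24.
So b_{381} = b_{0 + ((381-0) mod 24)} = b_{21} = 7.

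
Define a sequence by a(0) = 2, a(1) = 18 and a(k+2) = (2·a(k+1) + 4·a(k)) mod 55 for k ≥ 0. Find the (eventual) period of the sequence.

10

a(0) = 2; a(1) = 18; a(2) = 44; a(3) = 50; a(4) = 1; a(5) = 37; a(6) = 23; a(7) = 29; a(8) = 40; a(9) = 31; a(10) = 2; a(11) = 18.
The sequence repeats with period 10.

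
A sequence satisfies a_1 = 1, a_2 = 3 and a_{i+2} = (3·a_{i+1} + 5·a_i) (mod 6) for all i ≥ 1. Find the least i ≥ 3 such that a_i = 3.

a_1 = 1, a_2 = 3, a_3 = 2, a_4 = 3, a_5 = 1, a_6 = 0, a_7 = 5, a_8 = 3, a_9 = 4, a_{10} = 3, a_{11} = 5, a_{12} = 0, a_{13} = 1, a_{14} = 3.
Since (a_{13}, a_{14}) = (a_1, a_2) = (1, 3) (two consecutive terms determine the rest), the sequence is periodic with period 12.
The value 3 first appears (with i ≥ 3) at a_4.

4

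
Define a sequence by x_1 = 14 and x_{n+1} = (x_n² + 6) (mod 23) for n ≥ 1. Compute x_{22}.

18

x_1 = 14, x_2 = 18, x_3 = 8, x_4 = 1, x_5 = 7, x_6 = 9, x_7 = 18.
Since x_7 = x_2 = 18, the sequence is eventually periodic: after a pre-period of length 1 it cycles with period 5.
For n ≥ 2, x_n depends only on (n - 2) mod 5. (22 - 2) mod 5 = 0, so x_{22} = x_2 = 18.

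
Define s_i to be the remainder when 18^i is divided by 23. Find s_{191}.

4

s_0 = 1, s_1 = 18, s_2 = 2, s_3 = 13, s_4 = 4, s_5 = 3, s_6 = 8, s_7 = 6, s_8 = 16, s_9 = 12, s_{10} = 9, s_{11} = 1.
The sequence repeats with period 11.
(191 - 0) mod 11 = 4, so s_{191} = s_4 = 4.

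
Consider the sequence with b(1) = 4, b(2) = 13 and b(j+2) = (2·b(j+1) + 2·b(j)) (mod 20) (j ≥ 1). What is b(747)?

4

Computing terms: b(1) = 4; b(2) = 13; b(3) = 14; b(4) = 14; b(5) = 16; b(6) = 0; b(7) = 12; b(8) = 4; b(9) = 12; b(10) = 12; b(11) = 8; b(12) = 0; b(13) = 16; b(14) = 12; b(15) = 16; b(16) = 16; b(17) = 4; b(18) = 0; b(19) = 8; b(20) = 16; b(21) = 8; b(22) = 8; b(23) = 12; b(24) = 0; b(25) = 4; b(26) = 8; b(27) = 4; b(28) = 4; b(29) = 16; b(30) = 0.
Since (b(29), b(30)) = (b(5), b(6)) = (16, 0) (two consecutive terms determine the rest), the sequence is eventually periodic: after a pre-period of length 4 it cycles with period 24.
For j ≥ 5, b(j) depends only on (j - 5) mod 24. (747 - 5) mod 24 = 22, so b(747) = b(27) = 4.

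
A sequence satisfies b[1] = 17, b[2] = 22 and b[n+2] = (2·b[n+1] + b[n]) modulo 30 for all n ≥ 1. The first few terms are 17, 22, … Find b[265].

Listing terms: b[1] = 17,  b[2] = 22,  b[3] = 1,  b[4] = 24,  b[5] = 19,  b[6] = 2,  b[7] = 23,  b[8] = 18,  b[9] = 29,  b[10] = 16,  b[11] = 1,  b[12] = 18,  b[13] = 7,  b[14] = 2,  b[15] = 11,  b[16] = 24,  b[17] = 29,  b[18] = 22,  b[19] = 13,  b[20] = 18,  b[21] = 19,  b[22] = 26,  b[23] = 11,  b[24] = 18,  b[25] = 17,  b[26] = 22.
The sequence repeats with period 24.
So b[265] = b[1 + ((265-1) mod 24)] = b[1] = 17.

17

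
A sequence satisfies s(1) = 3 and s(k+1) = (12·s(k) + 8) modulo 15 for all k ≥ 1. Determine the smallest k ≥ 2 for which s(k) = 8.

Computing terms: s(1) = 3,  s(2) = 14,  s(3) = 11,  s(4) = 5,  s(5) = 8,  s(6) = 14.
Since s(6) = s(2) = 14, the sequence is eventually periodic: after a pre-period of length 1 it cycles with period 4.
The value 8 first appears (with k ≥ 2) at s(5).

5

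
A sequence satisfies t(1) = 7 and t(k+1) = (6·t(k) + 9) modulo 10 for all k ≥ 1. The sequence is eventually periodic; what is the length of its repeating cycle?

We have t(1) = 7, t(2) = 1, t(3) = 5, t(4) = 9, t(5) = 3, t(6) = 7.
Since t(6) = t(1) = 7, the sequence is periodic with period 5.

5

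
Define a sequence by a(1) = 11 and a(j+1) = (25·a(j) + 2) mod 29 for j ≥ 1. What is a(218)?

11

Computing terms: a(1) = 11,  a(2) = 16,  a(3) = 25,  a(4) = 18,  a(5) = 17,  a(6) = 21,  a(7) = 5,  a(8) = 11.
The sequence repeats with period 7.
(218 - 1) mod 7 = 0, so a(218) = a(1) = 11.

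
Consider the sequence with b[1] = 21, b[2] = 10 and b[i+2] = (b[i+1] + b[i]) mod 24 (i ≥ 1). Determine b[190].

We have b[1] = 21; b[2] = 10; b[3] = 7; b[4] = 17; b[5] = 0; b[6] = 17; b[7] = 17; b[8] = 10; b[9] = 3; b[10] = 13; b[11] = 16; b[12] = 5; b[13] = 21; b[14] = 2; b[15] = 23; b[16] = 1; b[17] = 0; b[18] = 1; b[19] = 1; b[20] = 2; b[21] = 3; b[22] = 5; b[23] = 8; b[24] = 13; b[25] = 21; b[26] = 10.
The sequence repeats with period 24.
So b[190] = b[1 + ((190-1) mod 24)] = b[22] = 5.

5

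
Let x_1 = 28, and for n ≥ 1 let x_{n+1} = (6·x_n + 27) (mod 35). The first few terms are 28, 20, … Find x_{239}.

14

x_1 = 28; x_2 = 20; x_3 = 7; x_4 = 34; x_5 = 21; x_6 = 13; x_7 = 0; x_8 = 27; x_9 = 14; x_{10} = 6; x_{11} = 28.
The sequence repeats with period 10.
So x_{239} = x_{1 + ((239-1) mod 10)} = x_9 = 14.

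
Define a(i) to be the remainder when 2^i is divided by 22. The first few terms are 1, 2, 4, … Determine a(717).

a(0) = 1,  a(1) = 2,  a(2) = 4,  a(3) = 8,  a(4) = 16,  a(5) = 10,  a(6) = 20,  a(7) = 18,  a(8) = 14,  a(9) = 6,  a(10) = 12,  a(11) = 2.
Since a(11) = a(1) = 2, the sequence is eventually periodic: after a pre-period of length 1 it cycles with period 10.
For i ≥ 1, a(i) depends only on (i - 1) mod 10. (717 - 1) mod 10 = 6, so a(717) = a(7) = 18.

18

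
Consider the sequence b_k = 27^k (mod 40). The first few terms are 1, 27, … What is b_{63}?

We have b_0 = 1, b_1 = 27, b_2 = 9, b_3 = 3, b_4 = 1.
Since b_4 = b_0 = 1, the sequence is periodic with period 4.
(63 - 0) mod 4 = 3, so b_{63} = b_3 = 3.

3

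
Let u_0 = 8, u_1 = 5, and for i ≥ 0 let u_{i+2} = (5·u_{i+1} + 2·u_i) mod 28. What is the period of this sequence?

We have u_0 = 8,  u_1 = 5,  u_2 = 13,  u_3 = 19,  u_4 = 9,  u_5 = 27,  u_6 = 13,  u_7 = 7,  u_8 = 5,  u_9 = 11,  u_{10} = 9,  u_{11} = 11,  u_{12} = 17,  u_{13} = 23,  u_{14} = 9,  u_{15} = 7,  u_{16} = 25,  u_{17} = 27,  u_{18} = 17,  u_{19} = 27,  u_{20} = 1,  u_{21} = 3,  u_{22} = 17,  u_{23} = 7,  u_{24} = 13,  u_{25} = 23,  u_{26} = 1,  u_{27} = 23,  u_{28} = 5,  u_{29} = 15,  u_{30} = 1,  u_{31} = 7,  u_{32} = 9,  u_{33} = 3,  u_{34} = 5,  u_{35} = 3,  u_{36} = 25,  u_{37} = 19,  u_{38} = 5,  u_{39} = 7,  u_{40} = 17,  u_{41} = 15,  u_{42} = 25,  u_{43} = 15,  u_{44} = 13,  u_{45} = 11,  u_{46} = 25,  u_{47} = 7,  u_{48} = 1,  u_{49} = 19,  u_{50} = 13,  u_{51} = 19.
Since (u_{50}, u_{51}) = (u_2, u_3) = (13, 19) (two consecutive terms determine the rest), the sequence is eventually periodic: after a pre-period of length 2 it cycles with period 48.

48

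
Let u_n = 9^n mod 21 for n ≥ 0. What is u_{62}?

18

Computing terms: u_0 = 1,  u_1 = 9,  u_2 = 18,  u_3 = 15,  u_4 = 9.
Since u_4 = u_1 = 9, the sequence is eventually periodic: after a pre-period of length 1 it cycles with period 3.
For n ≥ 1, u_n depends only on (n - 1) mod 3. (62 - 1) mod 3 = 1, so u_{62} = u_2 = 18.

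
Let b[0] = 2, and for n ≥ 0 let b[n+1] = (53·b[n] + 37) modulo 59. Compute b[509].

b[0] = 2,  b[1] = 25,  b[2] = 5,  b[3] = 7,  b[4] = 54,  b[5] = 8,  b[6] = 48,  b[7] = 44,  b[8] = 9,  b[9] = 42,  b[10] = 21,  b[11] = 29,  b[12] = 40,  b[13] = 33,  b[14] = 16,  b[15] = 0,  b[16] = 37,  b[17] = 51,  b[18] = 26,  b[19] = 58,  b[20] = 43,  b[21] = 15,  b[22] = 6,  b[23] = 1,  b[24] = 31,  b[25] = 28,  b[26] = 46,  b[27] = 56,  b[28] = 55,  b[29] = 2.
The sequence repeats with period 29.
(509 - 0) mod 29 = 16, so b[509] = b[16] = 37.

37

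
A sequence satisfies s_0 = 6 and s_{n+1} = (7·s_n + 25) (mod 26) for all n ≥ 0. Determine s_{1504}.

We have s_0 = 6,  s_1 = 15,  s_2 = 0,  s_3 = 25,  s_4 = 18,  s_5 = 21,  s_6 = 16,  s_7 = 7,  s_8 = 22,  s_9 = 23,  s_{10} = 4,  s_{11} = 1,  s_{12} = 6.
Since s_{12} = s_0 = 6, the sequence is periodic with period 12.
(1504 - 0) mod 12 = 4, so s_{1504} = s_4 = 18.

18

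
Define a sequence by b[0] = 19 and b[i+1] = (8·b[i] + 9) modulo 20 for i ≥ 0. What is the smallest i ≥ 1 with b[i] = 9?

Listing terms: b[0] = 19, b[1] = 1, b[2] = 17, b[3] = 5, b[4] = 9, b[5] = 1.
Since b[5] = b[1] = 1, the sequence is eventually periodic: after a pre-period of length 1 it cycles with period 4.
The value 9 first appears (with i ≥ 1) at b[4].

4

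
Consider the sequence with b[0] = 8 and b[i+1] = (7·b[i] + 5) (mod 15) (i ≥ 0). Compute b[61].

1

Computing terms: b[0] = 8; b[1] = 1; b[2] = 12; b[3] = 14; b[4] = 13; b[5] = 6; b[6] = 2; b[7] = 4; b[8] = 3; b[9] = 11; b[10] = 7; b[11] = 9; b[12] = 8.
The sequence repeats with period 12.
(61 - 0) mod 12 = 1, so b[61] = b[1] = 1.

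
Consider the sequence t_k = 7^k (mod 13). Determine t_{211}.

t_1 = 7,  t_2 = 10,  t_3 = 5,  t_4 = 9,  t_5 = 11,  t_6 = 12,  t_7 = 6,  t_8 = 3,  t_9 = 8,  t_{10} = 4,  t_{11} = 2,  t_{12} = 1,  t_{13} = 7.
The sequence repeats with period 12.
(211 - 1) mod 12 = 6, so t_{211} = t_7 = 6.

6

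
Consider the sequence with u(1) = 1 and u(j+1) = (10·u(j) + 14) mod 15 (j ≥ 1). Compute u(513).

Computing terms: u(1) = 1,  u(2) = 9,  u(3) = 14,  u(4) = 4,  u(5) = 9.
Since u(5) = u(2) = 9, the sequence is eventually periodic: after a pre-period of length 1 it cycles with period 3.
For j ≥ 2, u(j) depends only on (j - 2) mod 3. (513 - 2) mod 3 = 1, so u(513) = u(3) = 14.

14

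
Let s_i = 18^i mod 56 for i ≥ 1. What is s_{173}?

16

Computing terms: s_1 = 18; s_2 = 44; s_3 = 8; s_4 = 32; s_5 = 16; s_6 = 8.
Since s_6 = s_3 = 8, the sequence is eventually periodic: after a pre-period of length 2 it cycles with period 3.
For i ≥ 3, s_i depends only on (i - 3) mod 3. (173 - 3) mod 3 = 2, so s_{173} = s_5 = 16.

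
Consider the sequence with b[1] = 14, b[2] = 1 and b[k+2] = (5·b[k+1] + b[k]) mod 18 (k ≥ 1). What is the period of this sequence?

24

Listing terms: b[1] = 14,  b[2] = 1,  b[3] = 1,  b[4] = 6,  b[5] = 13,  b[6] = 17,  b[7] = 8,  b[8] = 3,  b[9] = 5,  b[10] = 10,  b[11] = 1,  b[12] = 15,  b[13] = 4,  b[14] = 17,  b[15] = 17,  b[16] = 12,  b[17] = 5,  b[18] = 1,  b[19] = 10,  b[20] = 15,  b[21] = 13,  b[22] = 8,  b[23] = 17,  b[24] = 3,  b[25] = 14,  b[26] = 1.
The sequence repeats with period 24.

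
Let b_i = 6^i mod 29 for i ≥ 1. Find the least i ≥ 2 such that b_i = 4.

Listing terms: b_1 = 6; b_2 = 7; b_3 = 13; b_4 = 20; b_5 = 4; b_6 = 24; b_7 = 28; b_8 = 23; b_9 = 22; b_{10} = 16; b_{11} = 9; b_{12} = 25; b_{13} = 5; b_{14} = 1; b_{15} = 6.
Since b_{15} = b_1 = 6, the sequence is periodic with period 14.
The value 4 first appears (with i ≥ 2) at b_5.

5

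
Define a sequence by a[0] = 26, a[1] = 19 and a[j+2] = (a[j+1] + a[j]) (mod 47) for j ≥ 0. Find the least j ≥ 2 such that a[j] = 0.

6

Listing terms: a[0] = 26,  a[1] = 19,  a[2] = 45,  a[3] = 17,  a[4] = 15,  a[5] = 32,  a[6] = 0,  a[7] = 32,  a[8] = 32,  a[9] = 17,  a[10] = 2,  a[11] = 19,  a[12] = 21,  a[13] = 40,  a[14] = 14,  a[15] = 7,  a[16] = 21,  a[17] = 28,  a[18] = 2,  a[19] = 30,  a[20] = 32,  a[21] = 15,  a[22] = 0,  a[23] = 15,  a[24] = 15,  a[25] = 30,  a[26] = 45,  a[27] = 28,  a[28] = 26,  a[29] = 7,  a[30] = 33,  a[31] = 40,  a[32] = 26,  a[33] = 19.
The sequence repeats with period 32.
The value 0 first appears (with j ≥ 2) at a[6].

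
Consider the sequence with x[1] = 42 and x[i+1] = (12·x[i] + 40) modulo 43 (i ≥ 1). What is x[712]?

x[1] = 42,  x[2] = 28,  x[3] = 32,  x[4] = 37,  x[5] = 11,  x[6] = 0,  x[7] = 40,  x[8] = 4,  x[9] = 2,  x[10] = 21,  x[11] = 34,  x[12] = 18,  x[13] = 41,  x[14] = 16,  x[15] = 17,  x[16] = 29,  x[17] = 1,  x[18] = 9,  x[19] = 19,  x[20] = 10,  x[21] = 31,  x[22] = 25,  x[23] = 39,  x[24] = 35,  x[25] = 30,  x[26] = 13,  x[27] = 24,  x[28] = 27,  x[29] = 20,  x[30] = 22,  x[31] = 3,  x[32] = 33,  x[33] = 6,  x[34] = 26,  x[35] = 8,  x[36] = 7,  x[37] = 38,  x[38] = 23,  x[39] = 15,  x[40] = 5,  x[41] = 14,  x[42] = 36,  x[43] = 42.
Since x[43] = x[1] = 42, the sequence is periodic with period 42.
So x[712] = x[1 + ((712-1) mod 42)] = x[40] = 5.

5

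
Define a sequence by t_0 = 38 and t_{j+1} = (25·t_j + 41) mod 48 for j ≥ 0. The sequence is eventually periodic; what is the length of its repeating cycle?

We have t_0 = 38; t_1 = 31; t_2 = 0; t_3 = 41; t_4 = 10; t_5 = 3; t_6 = 20; t_7 = 13; t_8 = 30; t_9 = 23; t_{10} = 40; t_{11} = 33; t_{12} = 2; t_{13} = 43; t_{14} = 12; t_{15} = 5; t_{16} = 22; t_{17} = 15; t_{18} = 32; t_{19} = 25; t_{20} = 42; t_{21} = 35; t_{22} = 4; t_{23} = 45; t_{24} = 14; t_{25} = 7; t_{26} = 24; t_{27} = 17; t_{28} = 34; t_{29} = 27; t_{30} = 44; t_{31} = 37; t_{32} = 6; t_{33} = 47; t_{34} = 16; t_{35} = 9; t_{36} = 26; t_{37} = 19; t_{38} = 36; t_{39} = 29; t_{40} = 46; t_{41} = 39; t_{42} = 8; t_{43} = 1; t_{44} = 18; t_{45} = 11; t_{46} = 28; t_{47} = 21; t_{48} = 38.
Since t_{48} = t_0 = 38, the sequence is periodic with period 48.

48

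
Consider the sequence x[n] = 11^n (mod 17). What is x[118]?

Computing terms: x[1] = 11, x[2] = 2, x[3] = 5, x[4] = 4, x[5] = 10, x[6] = 8, x[7] = 3, x[8] = 16, x[9] = 6, x[10] = 15, x[11] = 12, x[12] = 13, x[13] = 7, x[14] = 9, x[15] = 14, x[16] = 1, x[17] = 11.
The sequence repeats with period 16.
(118 - 1) mod 16 = 5, so x[118] = x[6] = 8.

8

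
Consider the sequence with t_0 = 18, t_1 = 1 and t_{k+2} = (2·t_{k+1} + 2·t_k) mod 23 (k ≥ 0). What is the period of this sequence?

22

t_0 = 18; t_1 = 1; t_2 = 15; t_3 = 9; t_4 = 2; t_5 = 22; t_6 = 2; t_7 = 2; t_8 = 8; t_9 = 20; t_{10} = 10; t_{11} = 14; t_{12} = 2; t_{13} = 9; t_{14} = 22; t_{15} = 16; t_{16} = 7; t_{17} = 0; t_{18} = 14; t_{19} = 5; t_{20} = 15; t_{21} = 17; t_{22} = 18; t_{23} = 1.
Since (t_{22}, t_{23}) = (t_0, t_1) = (18, 1) (two consecutive terms determine the rest), the sequence is periodic with period 22.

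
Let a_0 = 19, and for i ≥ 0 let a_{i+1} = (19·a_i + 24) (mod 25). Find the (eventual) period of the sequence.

10

We have a_0 = 19, a_1 = 10, a_2 = 14, a_3 = 15, a_4 = 9, a_5 = 20, a_6 = 4, a_7 = 0, a_8 = 24, a_9 = 5, a_{10} = 19.
Since a_{10} = a_0 = 19, the sequence is periodic with period 10.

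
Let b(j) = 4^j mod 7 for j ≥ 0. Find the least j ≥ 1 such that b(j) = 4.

1

We have b(0) = 1, b(1) = 4, b(2) = 2, b(3) = 1.
Since b(3) = b(0) = 1, the sequence is periodic with period 3.
The value 4 first appears (with j ≥ 1) at b(1).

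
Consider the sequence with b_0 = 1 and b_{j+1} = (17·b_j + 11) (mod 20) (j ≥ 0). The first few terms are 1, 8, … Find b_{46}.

Computing terms: b_0 = 1; b_1 = 8; b_2 = 7; b_3 = 10; b_4 = 1.
Since b_4 = b_0 = 1, the sequence is periodic with period 4.
(46 - 0) mod 4 = 2, so b_{46} = b_2 = 7.

7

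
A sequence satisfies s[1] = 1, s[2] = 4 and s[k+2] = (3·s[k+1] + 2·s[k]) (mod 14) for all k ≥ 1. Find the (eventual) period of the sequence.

We have s[1] = 1,  s[2] = 4,  s[3] = 0,  s[4] = 8,  s[5] = 10,  s[6] = 4,  s[7] = 4,  s[8] = 6,  s[9] = 12,  s[10] = 6,  s[11] = 0,  s[12] = 12,  s[13] = 8,  s[14] = 6,  s[15] = 6,  s[16] = 2,  s[17] = 4,  s[18] = 2,  s[19] = 0,  s[20] = 4,  s[21] = 12,  s[22] = 2,  s[23] = 2,  s[24] = 10,  s[25] = 6,  s[26] = 10,  s[27] = 0,  s[28] = 6,  s[29] = 4,  s[30] = 10,  s[31] = 10,  s[32] = 8,  s[33] = 2,  s[34] = 8,  s[35] = 0,  s[36] = 2,  s[37] = 6,  s[38] = 8,  s[39] = 8,  s[40] = 12,  s[41] = 10,  s[42] = 12,  s[43] = 0,  s[44] = 10,  s[45] = 2,  s[46] = 12,  s[47] = 12,  s[48] = 4,  s[49] = 8,  s[50] = 4,  s[51] = 0.
Since (s[50], s[51]) = (s[2], s[3]) = (4, 0) (two consecutive terms determine the rest), the sequence is eventually periodic: after a pre-period of length 1 it cycles with period 48.

48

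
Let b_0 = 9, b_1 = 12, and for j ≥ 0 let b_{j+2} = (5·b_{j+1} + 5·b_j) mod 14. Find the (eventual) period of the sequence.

Listing terms: b_0 = 9,  b_1 = 12,  b_2 = 7,  b_3 = 11,  b_4 = 6,  b_5 = 1,  b_6 = 7,  b_7 = 12,  b_8 = 11,  b_9 = 3,  b_{10} = 0,  b_{11} = 1,  b_{12} = 5,  b_{13} = 2,  b_{14} = 7,  b_{15} = 3,  b_{16} = 8,  b_{17} = 13,  b_{18} = 7,  b_{19} = 2,  b_{20} = 3,  b_{21} = 11,  b_{22} = 0,  b_{23} = 13,  b_{24} = 9,  b_{25} = 12.
The sequence repeats with period 24.

24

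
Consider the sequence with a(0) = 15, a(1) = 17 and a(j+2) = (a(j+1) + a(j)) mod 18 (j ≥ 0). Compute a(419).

16

We have a(0) = 15,  a(1) = 17,  a(2) = 14,  a(3) = 13,  a(4) = 9,  a(5) = 4,  a(6) = 13,  a(7) = 17,  a(8) = 12,  a(9) = 11,  a(10) = 5,  a(11) = 16,  a(12) = 3,  a(13) = 1,  a(14) = 4,  a(15) = 5,  a(16) = 9,  a(17) = 14,  a(18) = 5,  a(19) = 1,  a(20) = 6,  a(21) = 7,  a(22) = 13,  a(23) = 2,  a(24) = 15,  a(25) = 17.
The sequence repeats with period 24.
So a(419) = a(0 + ((419-0) mod 24)) = a(11) = 16.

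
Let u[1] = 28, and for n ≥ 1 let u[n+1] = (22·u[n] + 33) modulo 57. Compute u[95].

Computing terms: u[1] = 28; u[2] = 22; u[3] = 4; u[4] = 7; u[5] = 16; u[6] = 43; u[7] = 10; u[8] = 25; u[9] = 13; u[10] = 34; u[11] = 40; u[12] = 1; u[13] = 55; u[14] = 46; u[15] = 19; u[16] = 52; u[17] = 37; u[18] = 49; u[19] = 28.
Since u[19] = u[1] = 28, the sequence is periodic with period 18.
So u[95] = u[1 + ((95-1) mod 18)] = u[5] = 16.

16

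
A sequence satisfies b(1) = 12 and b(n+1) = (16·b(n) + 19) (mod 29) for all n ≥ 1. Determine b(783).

10

Listing terms: b(1) = 12,  b(2) = 8,  b(3) = 2,  b(4) = 22,  b(5) = 23,  b(6) = 10,  b(7) = 5,  b(8) = 12.
The sequence repeats with period 7.
So b(783) = b(1 + ((783-1) mod 7)) = b(6) = 10.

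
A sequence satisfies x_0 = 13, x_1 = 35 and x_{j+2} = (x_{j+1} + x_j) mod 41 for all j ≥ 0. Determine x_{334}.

29

Listing terms: x_0 = 13, x_1 = 35, x_2 = 7, x_3 = 1, x_4 = 8, x_5 = 9, x_6 = 17, x_7 = 26, x_8 = 2, x_9 = 28, x_{10} = 30, x_{11} = 17, x_{12} = 6, x_{13} = 23, x_{14} = 29, x_{15} = 11, x_{16} = 40, x_{17} = 10, x_{18} = 9, x_{19} = 19, x_{20} = 28, x_{21} = 6, x_{22} = 34, x_{23} = 40, x_{24} = 33, x_{25} = 32, x_{26} = 24, x_{27} = 15, x_{28} = 39, x_{29} = 13, x_{30} = 11, x_{31} = 24, x_{32} = 35, x_{33} = 18, x_{34} = 12, x_{35} = 30, x_{36} = 1, x_{37} = 31, x_{38} = 32, x_{39} = 22, x_{40} = 13, x_{41} = 35.
Since (x_{40}, x_{41}) = (x_0, x_1) = (13, 35) (two consecutive terms determine the rest), the sequence is periodic with period 40.
So x_{334} = x_{0 + ((334-0) mod 40)} = x_{14} = 29.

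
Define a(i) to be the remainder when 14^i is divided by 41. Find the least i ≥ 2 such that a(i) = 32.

Computing terms: a(1) = 14,  a(2) = 32,  a(3) = 38,  a(4) = 40,  a(5) = 27,  a(6) = 9,  a(7) = 3,  a(8) = 1,  a(9) = 14.
Since a(9) = a(1) = 14, the sequence is periodic with period 8.
The value 32 first appears (with i ≥ 2) at a(2).

2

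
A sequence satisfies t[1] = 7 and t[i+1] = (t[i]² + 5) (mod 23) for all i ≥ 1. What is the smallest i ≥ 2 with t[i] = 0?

3

We have t[1] = 7,  t[2] = 8,  t[3] = 0,  t[4] = 5,  t[5] = 7.
The sequence repeats with period 4.
The value 0 first appears (with i ≥ 2) at t[3].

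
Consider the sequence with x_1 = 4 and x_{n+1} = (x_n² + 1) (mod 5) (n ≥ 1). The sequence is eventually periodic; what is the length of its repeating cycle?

We have x_1 = 4; x_2 = 2; x_3 = 0; x_4 = 1; x_5 = 2.
Since x_5 = x_2 = 2, the sequence is eventually periodic: after a pre-period of length 1 it cycles with period 3.

3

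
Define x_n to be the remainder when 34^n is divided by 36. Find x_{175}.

16

We have x_0 = 1,  x_1 = 34,  x_2 = 4,  x_3 = 28,  x_4 = 16,  x_5 = 4.
Since x_5 = x_2 = 4, the sequence is eventually periodic: after a pre-period of length 2 it cycles with period 3.
For n ≥ 2, x_n depends only on (n - 2) mod 3. (175 - 2) mod 3 = 2, so x_{175} = x_4 = 16.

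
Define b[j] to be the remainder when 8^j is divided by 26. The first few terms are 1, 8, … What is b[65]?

Computing terms: b[0] = 1, b[1] = 8, b[2] = 12, b[3] = 18, b[4] = 14, b[5] = 8.
Since b[5] = b[1] = 8, the sequence is eventually periodic: after a pre-period of length 1 it cycles with period 4.
For j ≥ 1, b[j] depends only on (j - 1) mod 4. (65 - 1) mod 4 = 0, so b[65] = b[1] = 8.

8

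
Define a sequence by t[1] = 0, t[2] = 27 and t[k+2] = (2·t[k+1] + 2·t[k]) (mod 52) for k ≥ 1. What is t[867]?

Computing terms: t[1] = 0,  t[2] = 27,  t[3] = 2,  t[4] = 6,  t[5] = 16,  t[6] = 44,  t[7] = 16,  t[8] = 16,  t[9] = 12,  t[10] = 4,  t[11] = 32,  t[12] = 20,  t[13] = 0,  t[14] = 40,  t[15] = 28,  t[16] = 32,  t[17] = 16,  t[18] = 44.
Since (t[17], t[18]) = (t[5], t[6]) = (16, 44) (two consecutive terms determine the rest), the sequence is eventually periodic: after a pre-period of length 4 it cycles with period 12.
For k ≥ 5, t[k] depends only on (k - 5) mod 12. (867 - 5) mod 12 = 10, so t[867] = t[15] = 28.

28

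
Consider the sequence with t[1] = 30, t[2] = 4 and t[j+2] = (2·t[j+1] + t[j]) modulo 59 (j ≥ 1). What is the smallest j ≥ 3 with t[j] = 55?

We have t[1] = 30, t[2] = 4, t[3] = 38, t[4] = 21, t[5] = 21, t[6] = 4, t[7] = 29, t[8] = 3, t[9] = 35, t[10] = 14, t[11] = 4, t[12] = 22, t[13] = 48, t[14] = 0, t[15] = 48, t[16] = 37, t[17] = 4, t[18] = 45, t[19] = 35, t[20] = 56, t[21] = 29, t[22] = 55, t[23] = 21, t[24] = 38, t[25] = 38, t[26] = 55, t[27] = 30, t[28] = 56, t[29] = 24, t[30] = 45, t[31] = 55, t[32] = 37, t[33] = 11, t[34] = 0, t[35] = 11, t[36] = 22, t[37] = 55, t[38] = 14, t[39] = 24, t[40] = 3, t[41] = 30, t[42] = 4.
Since (t[41], t[42]) = (t[1], t[2]) = (30, 4) (two consecutive terms determine the rest), the sequence is periodic with period 40.
The value 55 first appears (with j ≥ 3) at t[22].

22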